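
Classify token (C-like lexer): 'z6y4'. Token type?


Pattern: letter/underscore followed by alphanumerics, not a keyword
Type: IDENTIFIER


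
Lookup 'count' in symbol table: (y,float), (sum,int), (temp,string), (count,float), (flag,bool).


Lookup 'count' → type float


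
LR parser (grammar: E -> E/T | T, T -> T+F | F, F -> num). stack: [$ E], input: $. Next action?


start symbol E on stack, input exhausted
Action: accept


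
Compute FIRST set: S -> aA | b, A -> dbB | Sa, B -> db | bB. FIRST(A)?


Per alternative of A: FIRST(dbB) = {d}; FIRST(Sa) = {a, b}
FIRST(A) = {a, b, d}


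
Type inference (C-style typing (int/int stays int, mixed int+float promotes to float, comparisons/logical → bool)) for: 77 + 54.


Operand types: int + int
Rule: mixed int/float promotes to float; int/int stays int
Result type: int


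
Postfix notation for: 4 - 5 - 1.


Left to right (same or higher precedence on left)
Postfix: 4 5 - 1 -


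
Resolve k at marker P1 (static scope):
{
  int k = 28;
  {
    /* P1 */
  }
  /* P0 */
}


P1's block does not declare k; resolves to the enclosing declaration at depth 0
k = 28


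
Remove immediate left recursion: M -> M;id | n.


Left-recursive alternatives: M;id; non-recursive: n
Introduce M': M -> nM', M' -> ;idM' | ε


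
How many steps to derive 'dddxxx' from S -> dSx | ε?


Derivation: S => dSx => ddSxx => dddSxxx => dddxxx
Steps: 4


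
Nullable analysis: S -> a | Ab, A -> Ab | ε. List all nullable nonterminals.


A nonterminal is nullable iff some alternative derives ε (directly, or every symbol in it is nullable)
Nullable: {A}


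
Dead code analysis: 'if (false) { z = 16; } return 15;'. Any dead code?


condition is constant false, so the whole block is unreachable
Dead: 'if (false) { z = 16; }'


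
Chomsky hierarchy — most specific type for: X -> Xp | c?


Left-linear: every RHS is a terminal or one nonterminal followed by a terminal
Classification: Type 3 (Regular)


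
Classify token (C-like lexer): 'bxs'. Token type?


Pattern: letter/underscore followed by alphanumerics, not a keyword
Type: IDENTIFIER


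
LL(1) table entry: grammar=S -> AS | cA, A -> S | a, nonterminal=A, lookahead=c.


For [A, c]: 'c' ∈ FIRST(S)
Entry: A -> S


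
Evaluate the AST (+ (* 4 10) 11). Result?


Evaluate inner: (* 4 10) = 40
Evaluate root: (+ 40 11) = 51
Result: 51


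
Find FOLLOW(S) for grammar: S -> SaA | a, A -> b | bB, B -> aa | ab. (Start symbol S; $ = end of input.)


$ ∈ FOLLOW(S). For each A -> αBβ: add FIRST(β)\{ε} to FOLLOW(B); if β nullable, add FOLLOW(A).
FOLLOW(S) = {$, a}


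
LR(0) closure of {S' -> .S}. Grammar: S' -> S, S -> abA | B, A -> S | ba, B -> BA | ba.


Start: S' -> .S
For each item with dot before a nonterminal B, add B -> .γ for every B-production
Closure: [S' -> .S, S -> .abA, S -> .B, B -> .BA, B -> .ba]


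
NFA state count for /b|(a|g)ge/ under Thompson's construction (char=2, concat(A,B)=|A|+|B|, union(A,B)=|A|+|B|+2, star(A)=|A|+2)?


Syntax tree has 5 char leaf(s), 2 union(s), 0 star(s)
chars contribute 5×2 = 10; each union adds +2; each star adds +2
Total: 10 + 4 + 0 = 14 states


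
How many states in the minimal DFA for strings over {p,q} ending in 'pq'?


Track the longest suffix of input matching a prefix of 'pq': 3 classes (prefixes of length 0..2)
Minimal DFA: 3 states


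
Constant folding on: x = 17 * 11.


17 * 11 = 187 at compile time
Optimized: x = 187


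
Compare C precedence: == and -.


'-' is additive (level 9); '==' is equality (level 6)
Higher level binds tighter
'-' has higher precedence than '=='


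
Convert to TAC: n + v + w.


Break into single-operator statements:
t1 = n + v
t2 = t1 + w


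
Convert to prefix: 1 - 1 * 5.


'*' binds tighter: tree is (- 1 (* 1 5))
Prefix: - 1 * 1 5


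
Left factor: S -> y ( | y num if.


Common prefix: 'y'
Factored: S -> y S', S' -> ( | num if


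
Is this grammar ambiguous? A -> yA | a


right-linear, alternatives start with distinct terminals 'y' vs 'a': unique leftmost derivation
Unambiguous


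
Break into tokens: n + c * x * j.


Scan left to right, longest-match per lexeme
Tokens: ID(n), OP(+), ID(c), OP(*), ID(x), OP(*), ID(j)


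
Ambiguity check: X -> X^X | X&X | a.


'a^a&a' has two parse trees (no precedence encoded between ^ and &)
Ambiguous


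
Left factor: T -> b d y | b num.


Common prefix: 'b'
Factored: T -> b T', T' -> d y | num


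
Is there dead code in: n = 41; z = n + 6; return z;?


n is read by z's definition; z is returned
No dead code


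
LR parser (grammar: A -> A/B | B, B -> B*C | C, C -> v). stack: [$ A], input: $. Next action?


start symbol A on stack, input exhausted
Action: accept


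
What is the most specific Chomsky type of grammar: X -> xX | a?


Right-linear: every RHS is a terminal or a terminal followed by one nonterminal
Classification: Type 3 (Regular)


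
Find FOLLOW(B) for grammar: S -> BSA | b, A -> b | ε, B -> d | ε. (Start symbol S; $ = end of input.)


$ ∈ FOLLOW(S). For each A -> αBβ: add FIRST(β)\{ε} to FOLLOW(B); if β nullable, add FOLLOW(A).
FOLLOW(B) = {b, d}


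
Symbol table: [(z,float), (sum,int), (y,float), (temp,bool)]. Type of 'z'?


Lookup 'z' → type float


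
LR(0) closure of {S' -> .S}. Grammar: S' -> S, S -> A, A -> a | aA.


Start: S' -> .S
For each item with dot before a nonterminal B, add B -> .γ for every B-production
Closure: [S' -> .S, S -> .A, A -> .a, A -> .aA]


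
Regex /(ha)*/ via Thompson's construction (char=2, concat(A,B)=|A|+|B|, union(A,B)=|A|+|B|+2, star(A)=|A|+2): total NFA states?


Syntax tree has 2 char leaf(s), 0 union(s), 1 star(s)
chars contribute 2×2 = 4; each union adds +2; each star adds +2
Total: 4 + 0 + 2 = 6 states


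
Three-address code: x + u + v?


Break into single-operator statements:
t1 = x + u
t2 = t1 + v


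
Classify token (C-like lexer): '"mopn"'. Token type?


Pattern: double-quoted sequence
Type: STRING_LITERAL


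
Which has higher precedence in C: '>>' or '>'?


'>>' is shift (level 8); '>' is relational (level 7)
Higher level binds tighter
'>>' has higher precedence than '>'


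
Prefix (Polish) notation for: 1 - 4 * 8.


'*' binds tighter: tree is (- 1 (* 4 8))
Prefix: - 1 * 4 8


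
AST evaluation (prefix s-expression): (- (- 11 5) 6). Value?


Evaluate inner: (- 11 5) = 6
Evaluate root: (- 6 6) = 0
Result: 0


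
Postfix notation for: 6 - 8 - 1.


Left to right (same or higher precedence on left)
Postfix: 6 8 - 1 -


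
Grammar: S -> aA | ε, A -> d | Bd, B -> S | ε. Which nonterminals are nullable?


A nonterminal is nullable iff some alternative derives ε (directly, or every symbol in it is nullable)
Nullable: {B, S}


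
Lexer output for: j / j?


Scan left to right, longest-match per lexeme
Tokens: ID(j), OP(/), ID(j)


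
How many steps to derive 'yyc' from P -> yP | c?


Derivation: P => yP => yyP => yyc
Steps: 3


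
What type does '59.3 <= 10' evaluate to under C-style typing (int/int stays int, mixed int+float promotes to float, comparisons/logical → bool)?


Operand types: float <= int
Rule: comparison yields bool
Result type: bool


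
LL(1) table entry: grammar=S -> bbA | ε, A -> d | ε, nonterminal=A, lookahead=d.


For [A, d]: 'd' ∈ FIRST(d)
Entry: A -> d


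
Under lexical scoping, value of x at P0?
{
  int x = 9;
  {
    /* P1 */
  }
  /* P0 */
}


x declared in the same block as P0
x = 9


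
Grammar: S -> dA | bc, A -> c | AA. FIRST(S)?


Per alternative of S: FIRST(dA) = {d}; FIRST(bc) = {b}
FIRST(S) = {b, d}


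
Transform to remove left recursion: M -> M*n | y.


Left-recursive alternatives: M*n; non-recursive: y
Introduce M': M -> yM', M' -> *nM' | ε


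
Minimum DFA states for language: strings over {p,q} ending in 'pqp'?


Track the longest suffix of input matching a prefix of 'pqp': 4 classes (prefixes of length 0..3)
Minimal DFA: 4 states


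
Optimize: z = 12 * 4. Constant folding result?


12 * 4 = 48 at compile time
Optimized: z = 48


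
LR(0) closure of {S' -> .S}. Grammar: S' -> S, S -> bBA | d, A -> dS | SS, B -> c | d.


Start: S' -> .S
For each item with dot before a nonterminal B, add B -> .γ for every B-production
Closure: [S' -> .S, S -> .bBA, S -> .d]


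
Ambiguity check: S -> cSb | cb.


balanced c^n…b^n: each string has a unique parse
Unambiguous


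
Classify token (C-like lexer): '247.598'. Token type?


Pattern: digits with a decimal point
Type: FLOAT_LITERAL


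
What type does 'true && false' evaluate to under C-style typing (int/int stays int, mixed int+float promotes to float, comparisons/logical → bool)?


Operand types: bool && bool
Rule: logical operators take bool operands and yield bool
Result type: bool


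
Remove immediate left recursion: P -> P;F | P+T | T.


Left-recursive alternatives: P;F, P+T; non-recursive: T
Introduce P': P -> TP', P' -> ;FP' | +TP' | ε


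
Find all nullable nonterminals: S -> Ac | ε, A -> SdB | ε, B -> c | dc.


A nonterminal is nullable iff some alternative derives ε (directly, or every symbol in it is nullable)
Nullable: {A, S}


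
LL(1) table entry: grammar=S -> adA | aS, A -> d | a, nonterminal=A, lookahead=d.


For [A, d]: 'd' ∈ FIRST(d)
Entry: A -> d


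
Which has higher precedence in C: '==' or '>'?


'>' is relational (level 7); '==' is equality (level 6)
Higher level binds tighter
'>' has higher precedence than '=='


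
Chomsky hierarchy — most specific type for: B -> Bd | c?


Left-linear: every RHS is a terminal or one nonterminal followed by a terminal
Classification: Type 3 (Regular)


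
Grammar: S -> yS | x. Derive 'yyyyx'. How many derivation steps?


Derivation: S => yS => yyS => yyyS => yyyyS => yyyyx
Steps: 5


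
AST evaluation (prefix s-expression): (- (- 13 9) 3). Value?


Evaluate inner: (- 13 9) = 4
Evaluate root: (- 4 3) = 1
Result: 1


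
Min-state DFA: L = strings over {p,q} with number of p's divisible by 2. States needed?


Track (count of p) mod 2: states 0..1, accept at 0
Minimal DFA: 2 states


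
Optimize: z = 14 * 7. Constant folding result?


14 * 7 = 98 at compile time
Optimized: z = 98


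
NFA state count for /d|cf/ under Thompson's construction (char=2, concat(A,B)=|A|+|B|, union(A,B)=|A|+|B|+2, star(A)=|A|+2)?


Syntax tree has 3 char leaf(s), 1 union(s), 0 star(s)
chars contribute 3×2 = 6; each union adds +2; each star adds +2
Total: 6 + 2 + 0 = 8 states


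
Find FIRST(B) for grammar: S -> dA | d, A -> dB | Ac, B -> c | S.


Per alternative of B: FIRST(c) = {c}; FIRST(S) = {d}
FIRST(B) = {c, d}


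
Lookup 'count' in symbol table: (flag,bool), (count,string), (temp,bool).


Lookup 'count' → type string


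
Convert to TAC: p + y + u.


Break into single-operator statements:
t1 = p + y
t2 = t1 + u


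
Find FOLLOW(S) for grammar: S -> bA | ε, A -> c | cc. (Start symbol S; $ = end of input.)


$ ∈ FOLLOW(S). For each A -> αBβ: add FIRST(β)\{ε} to FOLLOW(B); if β nullable, add FOLLOW(A).
FOLLOW(S) = {$}


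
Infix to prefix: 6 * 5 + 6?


left-to-right (same/higher precedence on left): tree is (+ (* 6 5) 6)
Prefix: + * 6 5 6


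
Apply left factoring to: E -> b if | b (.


Common prefix: 'b'
Factored: E -> b E', E' -> if | (


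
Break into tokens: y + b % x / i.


Scan left to right, longest-match per lexeme
Tokens: ID(y), OP(+), ID(b), OP(%), ID(x), OP(/), ID(i)


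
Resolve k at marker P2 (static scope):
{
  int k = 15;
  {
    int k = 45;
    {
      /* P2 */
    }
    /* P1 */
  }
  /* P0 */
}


P2's block does not declare k; resolves to the enclosing declaration at depth 1
k = 45


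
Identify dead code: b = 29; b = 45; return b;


first assignment to b is overwritten before any read
Dead: 'b = 29'


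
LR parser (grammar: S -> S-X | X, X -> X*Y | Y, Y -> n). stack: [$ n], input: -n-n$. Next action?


'n' on top is the handle for Y -> n
Action: reduce (Y -> n)


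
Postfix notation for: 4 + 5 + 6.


Left to right (same or higher precedence on left)
Postfix: 4 5 + 6 +


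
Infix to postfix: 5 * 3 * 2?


Left to right (same or higher precedence on left)
Postfix: 5 3 * 2 *


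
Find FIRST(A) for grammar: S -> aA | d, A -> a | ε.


Per alternative of A: FIRST(a) = {a}; FIRST(ε) = {ε}
FIRST(A) = {a, ε}


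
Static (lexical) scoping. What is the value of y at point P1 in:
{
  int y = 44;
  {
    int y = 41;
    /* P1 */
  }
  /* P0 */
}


y declared in the same block as P1
y = 41


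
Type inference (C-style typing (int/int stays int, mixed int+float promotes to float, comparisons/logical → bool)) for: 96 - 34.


Operand types: int - int
Rule: mixed int/float promotes to float; int/int stays int
Result type: int


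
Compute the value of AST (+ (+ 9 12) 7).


Evaluate inner: (+ 9 12) = 21
Evaluate root: (+ 21 7) = 28
Result: 28


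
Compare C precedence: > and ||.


'>' is relational (level 7); '||' is logical OR (level 1)
Higher level binds tighter
'>' has higher precedence than '||'


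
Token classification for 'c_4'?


Pattern: letter/underscore followed by alphanumerics, not a keyword
Type: IDENTIFIER


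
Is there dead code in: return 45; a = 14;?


statement follows a return and is unreachable
Dead: 'a = 14'


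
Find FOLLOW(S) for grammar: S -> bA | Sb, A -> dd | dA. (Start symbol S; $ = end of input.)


$ ∈ FOLLOW(S). For each A -> αBβ: add FIRST(β)\{ε} to FOLLOW(B); if β nullable, add FOLLOW(A).
FOLLOW(S) = {$, b}


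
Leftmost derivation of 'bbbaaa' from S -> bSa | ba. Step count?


Derivation: S => bSa => bbSaa => bbbaaa
Steps: 3


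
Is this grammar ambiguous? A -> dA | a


right-linear, alternatives start with distinct terminals 'd' vs 'a': unique leftmost derivation
Unambiguous


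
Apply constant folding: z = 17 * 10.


17 * 10 = 170 at compile time
Optimized: z = 170


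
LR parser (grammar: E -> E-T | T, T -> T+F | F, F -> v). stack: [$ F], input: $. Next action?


'F' (not preceded by T+) is the handle for T -> F
Action: reduce (T -> F)


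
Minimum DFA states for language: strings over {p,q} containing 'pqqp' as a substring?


KMP-style automaton: 4 progress states + 1 absorbing accept = 5
Minimal DFA: 5 states


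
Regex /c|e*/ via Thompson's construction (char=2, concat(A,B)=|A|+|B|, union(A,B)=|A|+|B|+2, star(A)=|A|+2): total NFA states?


Syntax tree has 2 char leaf(s), 1 union(s), 1 star(s)
chars contribute 2×2 = 4; each union adds +2; each star adds +2
Total: 4 + 2 + 2 = 8 states


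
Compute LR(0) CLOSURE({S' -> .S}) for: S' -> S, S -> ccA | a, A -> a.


Start: S' -> .S
For each item with dot before a nonterminal B, add B -> .γ for every B-production
Closure: [S' -> .S, S -> .ccA, S -> .a]


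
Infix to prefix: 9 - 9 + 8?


left-to-right (same/higher precedence on left): tree is (+ (- 9 9) 8)
Prefix: + - 9 9 8


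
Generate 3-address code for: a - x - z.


Break into single-operator statements:
t1 = a - x
t2 = t1 - z


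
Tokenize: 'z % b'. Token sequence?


Scan left to right, longest-match per lexeme
Tokens: ID(z), OP(%), ID(b)


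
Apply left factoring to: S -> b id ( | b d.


Common prefix: 'b'
Factored: S -> b S', S' -> id ( | d


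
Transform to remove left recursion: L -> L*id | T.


Left-recursive alternatives: L*id; non-recursive: T
Introduce L': L -> TL', L' -> *idL' | ε


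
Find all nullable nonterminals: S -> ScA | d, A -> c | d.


A nonterminal is nullable iff some alternative derives ε (directly, or every symbol in it is nullable)
Nullable: {}


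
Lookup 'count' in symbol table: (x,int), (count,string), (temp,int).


Lookup 'count' → type string


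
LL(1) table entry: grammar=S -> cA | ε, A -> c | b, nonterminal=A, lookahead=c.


For [A, c]: 'c' ∈ FIRST(c)
Entry: A -> c


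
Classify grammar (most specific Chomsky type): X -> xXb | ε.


Single nonterminal LHS, but x^n b^n is not regular
Classification: Type 2 (Context-Free)


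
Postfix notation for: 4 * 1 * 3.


Left to right (same or higher precedence on left)
Postfix: 4 1 * 3 *


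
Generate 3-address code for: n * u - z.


Break into single-operator statements:
t1 = n * u
t2 = t1 - z


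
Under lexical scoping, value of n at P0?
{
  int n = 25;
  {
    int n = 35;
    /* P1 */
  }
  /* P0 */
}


n declared in the same block as P0
n = 25


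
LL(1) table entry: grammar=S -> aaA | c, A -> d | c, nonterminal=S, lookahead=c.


For [S, c]: 'c' ∈ FIRST(c)
Entry: S -> c


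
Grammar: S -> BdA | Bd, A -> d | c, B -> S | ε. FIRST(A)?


Per alternative of A: FIRST(d) = {d}; FIRST(c) = {c}
FIRST(A) = {c, d}


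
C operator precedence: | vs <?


'<' is relational (level 7); '|' is bitwise OR (level 3)
Higher level binds tighter
'<' has higher precedence than '|'


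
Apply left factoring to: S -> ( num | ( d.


Common prefix: '('
Factored: S -> ( S', S' -> num | d


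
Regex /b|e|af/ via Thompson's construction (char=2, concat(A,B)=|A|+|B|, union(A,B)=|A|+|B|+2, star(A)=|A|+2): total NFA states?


Syntax tree has 4 char leaf(s), 2 union(s), 0 star(s)
chars contribute 4×2 = 8; each union adds +2; each star adds +2
Total: 8 + 4 + 0 = 12 states


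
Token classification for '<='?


Pattern: operator symbol
Type: OPERATOR


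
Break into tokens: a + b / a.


Scan left to right, longest-match per lexeme
Tokens: ID(a), OP(+), ID(b), OP(/), ID(a)


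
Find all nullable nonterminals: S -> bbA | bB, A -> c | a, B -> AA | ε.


A nonterminal is nullable iff some alternative derives ε (directly, or every symbol in it is nullable)
Nullable: {B}


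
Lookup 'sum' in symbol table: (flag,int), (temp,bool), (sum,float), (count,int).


Lookup 'sum' → type float


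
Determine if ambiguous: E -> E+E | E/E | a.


'a+a/a' has two parse trees (no precedence encoded between + and /)
Ambiguous


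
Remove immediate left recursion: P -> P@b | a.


Left-recursive alternatives: P@b; non-recursive: a
Introduce P': P -> aP', P' -> @bP' | ε


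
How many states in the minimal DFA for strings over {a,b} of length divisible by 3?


Track length mod 3: states 0..2, accept at 0
Minimal DFA: 3 states


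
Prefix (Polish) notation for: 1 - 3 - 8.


left-to-right (same/higher precedence on left): tree is (- (- 1 3) 8)
Prefix: - - 1 3 8


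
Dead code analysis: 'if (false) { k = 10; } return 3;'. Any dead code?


condition is constant false, so the whole block is unreachable
Dead: 'if (false) { k = 10; }'


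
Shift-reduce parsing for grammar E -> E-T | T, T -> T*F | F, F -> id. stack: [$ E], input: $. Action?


start symbol E on stack, input exhausted
Action: accept


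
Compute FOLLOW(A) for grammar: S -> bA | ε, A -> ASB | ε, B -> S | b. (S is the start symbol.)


$ ∈ FOLLOW(S). For each A -> αBβ: add FIRST(β)\{ε} to FOLLOW(B); if β nullable, add FOLLOW(A).
FOLLOW(A) = {$, b}


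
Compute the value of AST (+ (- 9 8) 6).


Evaluate inner: (- 9 8) = 1
Evaluate root: (+ 1 6) = 7
Result: 7


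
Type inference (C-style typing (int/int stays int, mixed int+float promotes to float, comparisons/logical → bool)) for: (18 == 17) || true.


Operand types: bool || bool
Rule: logical operators take bool operands and yield bool
Result type: bool


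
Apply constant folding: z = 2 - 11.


2 - 11 = -9 at compile time
Optimized: z = -9


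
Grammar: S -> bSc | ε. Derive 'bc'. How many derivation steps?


Derivation: S => bSc => bc
Steps: 2


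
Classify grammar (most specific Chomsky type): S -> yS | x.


Right-linear: every RHS is a terminal or a terminal followed by one nonterminal
Classification: Type 3 (Regular)


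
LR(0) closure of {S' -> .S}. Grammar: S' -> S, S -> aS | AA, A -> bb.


Start: S' -> .S
For each item with dot before a nonterminal B, add B -> .γ for every B-production
Closure: [S' -> .S, S -> .aS, S -> .AA, A -> .bb]


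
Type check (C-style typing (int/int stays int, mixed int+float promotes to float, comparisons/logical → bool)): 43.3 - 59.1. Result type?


Operand types: float - float
Rule: mixed int/float promotes to float; int/int stays int
Result type: float


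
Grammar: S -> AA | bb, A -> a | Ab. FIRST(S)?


Per alternative of S: FIRST(AA) = {a}; FIRST(bb) = {b}
FIRST(S) = {a, b}


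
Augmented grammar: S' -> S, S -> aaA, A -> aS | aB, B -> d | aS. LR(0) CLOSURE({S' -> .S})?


Start: S' -> .S
For each item with dot before a nonterminal B, add B -> .γ for every B-production
Closure: [S' -> .S, S -> .aaA]


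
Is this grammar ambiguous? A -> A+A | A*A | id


'id+id*id' has two parse trees (no precedence encoded between + and *)
Ambiguous


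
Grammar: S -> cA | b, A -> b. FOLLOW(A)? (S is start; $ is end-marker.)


$ ∈ FOLLOW(S). For each A -> αBβ: add FIRST(β)\{ε} to FOLLOW(B); if β nullable, add FOLLOW(A).
FOLLOW(A) = {$}


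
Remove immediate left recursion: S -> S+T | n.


Left-recursive alternatives: S+T; non-recursive: n
Introduce S': S -> nS', S' -> +TS' | ε


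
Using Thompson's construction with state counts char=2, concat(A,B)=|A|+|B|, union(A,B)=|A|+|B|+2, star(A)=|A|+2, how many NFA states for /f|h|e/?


Syntax tree has 3 char leaf(s), 2 union(s), 0 star(s)
chars contribute 3×2 = 6; each union adds +2; each star adds +2
Total: 6 + 4 + 0 = 10 states


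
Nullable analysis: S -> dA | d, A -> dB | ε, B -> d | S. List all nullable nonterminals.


A nonterminal is nullable iff some alternative derives ε (directly, or every symbol in it is nullable)
Nullable: {A}


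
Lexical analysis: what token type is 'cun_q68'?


Pattern: letter/underscore followed by alphanumerics, not a keyword
Type: IDENTIFIER


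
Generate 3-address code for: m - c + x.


Break into single-operator statements:
t1 = m - c
t2 = t1 + x


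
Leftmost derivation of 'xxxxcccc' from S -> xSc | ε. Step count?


Derivation: S => xSc => xxScc => xxxSccc => xxxxScccc => xxxxcccc
Steps: 5


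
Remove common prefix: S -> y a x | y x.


Common prefix: 'y'
Factored: S -> y S', S' -> a x | x


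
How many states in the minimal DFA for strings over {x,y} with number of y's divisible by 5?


Track (count of y) mod 5: states 0..4, accept at 0
Minimal DFA: 5 states


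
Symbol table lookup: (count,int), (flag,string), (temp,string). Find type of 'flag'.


Lookup 'flag' → type string


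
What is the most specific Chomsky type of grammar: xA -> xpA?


LHS has context (more than one symbol) and |LHS| ≤ |RHS|
Classification: Type 1 (Context-Sensitive)


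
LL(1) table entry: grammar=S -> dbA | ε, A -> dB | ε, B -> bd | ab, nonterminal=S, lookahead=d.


For [S, d]: 'd' ∈ FIRST(dbA)
Entry: S -> dbA


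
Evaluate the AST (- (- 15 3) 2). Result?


Evaluate inner: (- 15 3) = 12
Evaluate root: (- 12 2) = 10
Result: 10


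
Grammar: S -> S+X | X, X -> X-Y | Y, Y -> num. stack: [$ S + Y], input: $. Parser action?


'Y' (not preceded by X-) is the handle for X -> Y
Action: reduce (X -> Y)


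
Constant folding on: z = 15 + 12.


15 + 12 = 27 at compile time
Optimized: z = 27


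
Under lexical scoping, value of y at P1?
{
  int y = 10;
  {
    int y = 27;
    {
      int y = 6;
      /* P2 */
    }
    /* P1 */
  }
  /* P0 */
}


y declared in the same block as P1
y = 27


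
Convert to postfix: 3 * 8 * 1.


Left to right (same or higher precedence on left)
Postfix: 3 8 * 1 *


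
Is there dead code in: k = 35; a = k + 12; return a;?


k is read by a's definition; a is returned
No dead code


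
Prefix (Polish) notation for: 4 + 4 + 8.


left-to-right (same/higher precedence on left): tree is (+ (+ 4 4) 8)
Prefix: + + 4 4 8


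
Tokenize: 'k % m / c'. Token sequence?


Scan left to right, longest-match per lexeme
Tokens: ID(k), OP(%), ID(m), OP(/), ID(c)


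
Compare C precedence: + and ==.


'+' is additive (level 9); '==' is equality (level 6)
Higher level binds tighter
'+' has higher precedence than '=='


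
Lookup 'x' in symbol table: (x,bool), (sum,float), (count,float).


Lookup 'x' → type bool


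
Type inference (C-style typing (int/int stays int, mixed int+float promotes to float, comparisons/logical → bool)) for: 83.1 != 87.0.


Operand types: float != float
Rule: comparison yields bool
Result type: bool


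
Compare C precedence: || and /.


'/' is multiplicative (level 10); '||' is logical OR (level 1)
Higher level binds tighter
'/' has higher precedence than '||'


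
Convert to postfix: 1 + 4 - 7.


Left to right (same or higher precedence on left)
Postfix: 1 4 + 7 -


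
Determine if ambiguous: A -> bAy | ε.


balanced b^n…y^n: each string has a unique parse
Unambiguous


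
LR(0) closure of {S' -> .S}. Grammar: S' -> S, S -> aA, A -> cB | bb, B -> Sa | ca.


Start: S' -> .S
For each item with dot before a nonterminal B, add B -> .γ for every B-production
Closure: [S' -> .S, S -> .aA]


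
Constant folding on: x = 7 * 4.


7 * 4 = 28 at compile time
Optimized: x = 28


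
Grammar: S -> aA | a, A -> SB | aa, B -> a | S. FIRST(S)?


Per alternative of S: FIRST(aA) = {a}; FIRST(a) = {a}
FIRST(S) = {a}


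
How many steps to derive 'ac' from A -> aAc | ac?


Derivation: A => ac
Steps: 1


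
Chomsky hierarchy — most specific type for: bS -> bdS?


LHS has context (more than one symbol) and |LHS| ≤ |RHS|
Classification: Type 1 (Context-Sensitive)


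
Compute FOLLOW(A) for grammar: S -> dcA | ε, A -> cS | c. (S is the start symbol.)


$ ∈ FOLLOW(S). For each A -> αBβ: add FIRST(β)\{ε} to FOLLOW(B); if β nullable, add FOLLOW(A).
FOLLOW(A) = {$}


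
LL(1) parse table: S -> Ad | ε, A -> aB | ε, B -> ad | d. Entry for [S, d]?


For [S, d]: 'd' ∈ FIRST(Ad)
Entry: S -> Ad


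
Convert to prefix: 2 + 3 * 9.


'*' binds tighter: tree is (+ 2 (* 3 9))
Prefix: + 2 * 3 9


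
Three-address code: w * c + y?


Break into single-operator statements:
t1 = w * c
t2 = t1 + y


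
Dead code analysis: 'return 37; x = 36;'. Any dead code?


statement follows a return and is unreachable
Dead: 'x = 36'


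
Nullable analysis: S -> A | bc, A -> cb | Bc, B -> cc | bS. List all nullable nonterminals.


A nonterminal is nullable iff some alternative derives ε (directly, or every symbol in it is nullable)
Nullable: {}


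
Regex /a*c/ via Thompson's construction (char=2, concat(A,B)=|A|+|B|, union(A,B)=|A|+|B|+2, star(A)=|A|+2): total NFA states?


Syntax tree has 2 char leaf(s), 0 union(s), 1 star(s)
chars contribute 2×2 = 4; each union adds +2; each star adds +2
Total: 4 + 0 + 2 = 6 states


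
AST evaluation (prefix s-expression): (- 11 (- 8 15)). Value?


Evaluate inner: (- 8 15) = -7
Evaluate root: (- 11 -7) = 18
Result: 18


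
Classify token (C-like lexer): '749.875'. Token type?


Pattern: digits with a decimal point
Type: FLOAT_LITERAL


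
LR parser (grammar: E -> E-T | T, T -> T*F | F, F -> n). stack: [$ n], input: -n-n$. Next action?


'n' on top is the handle for F -> n
Action: reduce (F -> n)


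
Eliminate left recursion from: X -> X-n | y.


Left-recursive alternatives: X-n; non-recursive: y
Introduce X': X -> yX', X' -> -nX' | ε


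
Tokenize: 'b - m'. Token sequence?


Scan left to right, longest-match per lexeme
Tokens: ID(b), OP(-), ID(m)


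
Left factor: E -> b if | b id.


Common prefix: 'b'
Factored: E -> b E', E' -> if | id


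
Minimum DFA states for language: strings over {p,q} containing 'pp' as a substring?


KMP-style automaton: 2 progress states + 1 absorbing accept = 3
Minimal DFA: 3 states


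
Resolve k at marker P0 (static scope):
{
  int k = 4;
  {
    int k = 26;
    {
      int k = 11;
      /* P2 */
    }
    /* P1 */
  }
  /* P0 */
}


k declared in the same block as P0
k = 4


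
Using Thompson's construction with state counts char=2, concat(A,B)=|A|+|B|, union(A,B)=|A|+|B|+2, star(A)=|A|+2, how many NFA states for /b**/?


Syntax tree has 1 char leaf(s), 0 union(s), 2 star(s)
chars contribute 1×2 = 2; each union adds +2; each star adds +2
Total: 2 + 0 + 4 = 6 states


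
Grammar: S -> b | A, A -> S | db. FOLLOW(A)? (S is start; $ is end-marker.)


$ ∈ FOLLOW(S). For each A -> αBβ: add FIRST(β)\{ε} to FOLLOW(B); if β nullable, add FOLLOW(A).
FOLLOW(A) = {$}


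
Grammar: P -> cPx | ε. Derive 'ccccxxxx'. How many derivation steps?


Derivation: P => cPx => ccPxx => cccPxxx => ccccPxxxx => ccccxxxx
Steps: 5


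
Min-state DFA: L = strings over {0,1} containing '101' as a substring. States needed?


KMP-style automaton: 3 progress states + 1 absorbing accept = 4
Minimal DFA: 4 states


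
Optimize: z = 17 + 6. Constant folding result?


17 + 6 = 23 at compile time
Optimized: z = 23


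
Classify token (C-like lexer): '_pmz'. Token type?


Pattern: letter/underscore followed by alphanumerics, not a keyword
Type: IDENTIFIER


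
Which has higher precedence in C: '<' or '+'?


'+' is additive (level 9); '<' is relational (level 7)
Higher level binds tighter
'+' has higher precedence than '<'


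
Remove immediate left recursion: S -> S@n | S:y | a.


Left-recursive alternatives: S@n, S:y; non-recursive: a
Introduce S': S -> aS', S' -> @nS' | :yS' | ε


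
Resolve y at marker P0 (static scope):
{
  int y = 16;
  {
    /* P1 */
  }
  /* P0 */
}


y declared in the same block as P0
y = 16


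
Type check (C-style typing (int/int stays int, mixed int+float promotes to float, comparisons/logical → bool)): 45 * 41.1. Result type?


Operand types: int * float
Rule: mixed int/float promotes to float; int/int stays int
Result type: float


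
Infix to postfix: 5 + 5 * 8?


* has higher precedence, evaluate 5*8 first
Postfix: 5 5 8 * +


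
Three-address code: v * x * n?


Break into single-operator statements:
t1 = v * x
t2 = t1 * n


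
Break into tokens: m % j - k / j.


Scan left to right, longest-match per lexeme
Tokens: ID(m), OP(%), ID(j), OP(-), ID(k), OP(/), ID(j)


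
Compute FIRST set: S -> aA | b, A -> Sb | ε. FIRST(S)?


Per alternative of S: FIRST(aA) = {a}; FIRST(b) = {b}
FIRST(S) = {a, b}


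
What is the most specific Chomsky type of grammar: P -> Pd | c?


Left-linear: every RHS is a terminal or one nonterminal followed by a terminal
Classification: Type 3 (Regular)


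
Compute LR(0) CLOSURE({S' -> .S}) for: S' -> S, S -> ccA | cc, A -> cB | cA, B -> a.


Start: S' -> .S
For each item with dot before a nonterminal B, add B -> .γ for every B-production
Closure: [S' -> .S, S -> .ccA, S -> .cc]


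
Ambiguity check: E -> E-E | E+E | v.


'v-v+v' has two parse trees (no precedence encoded between - and +)
Ambiguous


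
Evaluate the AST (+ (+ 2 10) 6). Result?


Evaluate inner: (+ 2 10) = 12
Evaluate root: (+ 12 6) = 18
Result: 18


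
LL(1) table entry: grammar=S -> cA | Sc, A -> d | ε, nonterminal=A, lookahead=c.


For [A, c]: ε is nullable and 'c' ∈ FOLLOW(A)
Entry: A -> ε


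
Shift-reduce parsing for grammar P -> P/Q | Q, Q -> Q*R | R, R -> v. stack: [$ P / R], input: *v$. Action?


'R' (not preceded by Q*) is the handle for Q -> R
Action: reduce (Q -> R)


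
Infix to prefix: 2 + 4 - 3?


left-to-right (same/higher precedence on left): tree is (- (+ 2 4) 3)
Prefix: - + 2 4 3


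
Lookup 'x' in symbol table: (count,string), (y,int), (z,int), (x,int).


Lookup 'x' → type int


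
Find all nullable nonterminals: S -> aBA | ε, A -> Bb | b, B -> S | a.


A nonterminal is nullable iff some alternative derives ε (directly, or every symbol in it is nullable)
Nullable: {B, S}


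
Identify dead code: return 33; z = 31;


statement follows a return and is unreachable
Dead: 'z = 31'


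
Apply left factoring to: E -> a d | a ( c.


Common prefix: 'a'
Factored: E -> a E', E' -> d | ( c


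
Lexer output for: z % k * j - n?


Scan left to right, longest-match per lexeme
Tokens: ID(z), OP(%), ID(k), OP(*), ID(j), OP(-), ID(n)


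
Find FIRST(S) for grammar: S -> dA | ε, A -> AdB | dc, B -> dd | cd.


Per alternative of S: FIRST(dA) = {d}; FIRST(ε) = {ε}
FIRST(S) = {d, ε}


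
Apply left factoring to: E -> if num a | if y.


Common prefix: 'if'
Factored: E -> if E', E' -> num a | y


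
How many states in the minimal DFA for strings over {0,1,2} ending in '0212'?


Track the longest suffix of input matching a prefix of '0212': 5 classes (prefixes of length 0..4)
Minimal DFA: 5 states


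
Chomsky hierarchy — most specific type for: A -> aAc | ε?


Single nonterminal LHS, but a^n c^n is not regular
Classification: Type 2 (Context-Free)


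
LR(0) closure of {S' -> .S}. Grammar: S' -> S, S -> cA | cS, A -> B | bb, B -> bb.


Start: S' -> .S
For each item with dot before a nonterminal B, add B -> .γ for every B-production
Closure: [S' -> .S, S -> .cA, S -> .cS]


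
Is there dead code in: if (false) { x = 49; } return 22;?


condition is constant false, so the whole block is unreachable
Dead: 'if (false) { x = 49; }'


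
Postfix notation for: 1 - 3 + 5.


Left to right (same or higher precedence on left)
Postfix: 1 3 - 5 +


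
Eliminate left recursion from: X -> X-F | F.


Left-recursive alternatives: X-F; non-recursive: F
Introduce X': X -> FX', X' -> -FX' | ε


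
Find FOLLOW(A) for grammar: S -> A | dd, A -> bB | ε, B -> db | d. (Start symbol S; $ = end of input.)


$ ∈ FOLLOW(S). For each A -> αBβ: add FIRST(β)\{ε} to FOLLOW(B); if β nullable, add FOLLOW(A).
FOLLOW(A) = {$}


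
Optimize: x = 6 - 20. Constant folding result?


6 - 20 = -14 at compile time
Optimized: x = -14


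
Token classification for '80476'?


Pattern: digits only
Type: INTEGER_LITERAL


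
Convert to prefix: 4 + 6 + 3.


left-to-right (same/higher precedence on left): tree is (+ (+ 4 6) 3)
Prefix: + + 4 6 3


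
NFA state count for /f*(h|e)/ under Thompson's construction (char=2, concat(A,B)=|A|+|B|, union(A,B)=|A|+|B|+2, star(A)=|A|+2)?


Syntax tree has 3 char leaf(s), 1 union(s), 1 star(s)
chars contribute 3×2 = 6; each union adds +2; each star adds +2
Total: 6 + 2 + 2 = 10 states


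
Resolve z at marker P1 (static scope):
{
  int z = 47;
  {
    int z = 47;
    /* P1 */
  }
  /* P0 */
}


z declared in the same block as P1
z = 47


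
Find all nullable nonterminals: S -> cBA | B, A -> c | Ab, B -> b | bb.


A nonterminal is nullable iff some alternative derives ε (directly, or every symbol in it is nullable)
Nullable: {}


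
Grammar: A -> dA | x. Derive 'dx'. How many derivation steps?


Derivation: A => dA => dx
Steps: 2


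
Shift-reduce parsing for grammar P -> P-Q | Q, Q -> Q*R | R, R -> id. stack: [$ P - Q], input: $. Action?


handle 'P-Q' on top; lookahead ∈ FOLLOW(P) = {-, $}
Action: reduce (P -> P-Q)


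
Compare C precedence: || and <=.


'<=' is relational (level 7); '||' is logical OR (level 1)
Higher level binds tighter
'<=' has higher precedence than '||'


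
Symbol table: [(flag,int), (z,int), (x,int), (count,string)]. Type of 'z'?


Lookup 'z' → type int


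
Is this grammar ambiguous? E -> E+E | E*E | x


'x+x*x' has two parse trees (no precedence encoded between + and *)
Ambiguous


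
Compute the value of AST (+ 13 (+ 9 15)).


Evaluate inner: (+ 9 15) = 24
Evaluate root: (+ 13 24) = 37
Result: 37


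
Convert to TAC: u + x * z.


Break into single-operator statements:
t1 = x * z
t2 = u + t1


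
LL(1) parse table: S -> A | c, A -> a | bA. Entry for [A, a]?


For [A, a]: 'a' ∈ FIRST(a)
Entry: A -> a


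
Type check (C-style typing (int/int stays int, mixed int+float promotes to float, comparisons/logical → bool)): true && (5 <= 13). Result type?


Operand types: bool && bool
Rule: logical operators take bool operands and yield bool
Result type: bool


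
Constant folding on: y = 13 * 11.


13 * 11 = 143 at compile time
Optimized: y = 143


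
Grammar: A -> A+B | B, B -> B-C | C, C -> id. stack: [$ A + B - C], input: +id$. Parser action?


handle 'B-C' on top
Action: reduce (B -> B-C)


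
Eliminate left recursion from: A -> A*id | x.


Left-recursive alternatives: A*id; non-recursive: x
Introduce A': A -> xA', A' -> *idA' | ε


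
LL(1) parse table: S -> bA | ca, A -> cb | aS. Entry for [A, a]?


For [A, a]: 'a' ∈ FIRST(aS)
Entry: A -> aS


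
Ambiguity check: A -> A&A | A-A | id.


'id&id-id' has two parse trees (no precedence encoded between & and -)
Ambiguous


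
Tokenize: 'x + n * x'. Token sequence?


Scan left to right, longest-match per lexeme
Tokens: ID(x), OP(+), ID(n), OP(*), ID(x)


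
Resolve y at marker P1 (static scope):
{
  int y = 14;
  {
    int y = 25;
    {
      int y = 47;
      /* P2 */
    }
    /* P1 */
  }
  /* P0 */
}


y declared in the same block as P1
y = 25


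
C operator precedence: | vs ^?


'^' is bitwise XOR (level 4); '|' is bitwise OR (level 3)
Higher level binds tighter
'^' has higher precedence than '|'


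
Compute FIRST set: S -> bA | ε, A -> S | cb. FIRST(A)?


Per alternative of A: FIRST(S) = {b, ε}; FIRST(cb) = {c}
FIRST(A) = {b, c, ε}


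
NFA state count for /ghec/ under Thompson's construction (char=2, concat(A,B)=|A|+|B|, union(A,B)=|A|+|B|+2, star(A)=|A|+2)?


Syntax tree has 4 char leaf(s), 0 union(s), 0 star(s)
chars contribute 4×2 = 8; each union adds +2; each star adds +2
Total: 8 + 0 + 0 = 8 states


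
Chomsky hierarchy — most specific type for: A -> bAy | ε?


Single nonterminal LHS, but b^n y^n is not regular
Classification: Type 2 (Context-Free)


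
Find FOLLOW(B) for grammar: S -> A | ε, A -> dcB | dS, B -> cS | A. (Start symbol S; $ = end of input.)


$ ∈ FOLLOW(S). For each A -> αBβ: add FIRST(β)\{ε} to FOLLOW(B); if β nullable, add FOLLOW(A).
FOLLOW(B) = {$}


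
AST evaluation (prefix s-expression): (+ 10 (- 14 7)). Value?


Evaluate inner: (- 14 7) = 7
Evaluate root: (+ 10 7) = 17
Result: 17


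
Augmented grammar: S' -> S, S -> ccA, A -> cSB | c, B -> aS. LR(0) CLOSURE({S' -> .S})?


Start: S' -> .S
For each item with dot before a nonterminal B, add B -> .γ for every B-production
Closure: [S' -> .S, S -> .ccA]


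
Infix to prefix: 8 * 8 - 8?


left-to-right (same/higher precedence on left): tree is (- (* 8 8) 8)
Prefix: - * 8 8 8


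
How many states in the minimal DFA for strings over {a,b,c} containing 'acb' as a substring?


KMP-style automaton: 3 progress states + 1 absorbing accept = 4
Minimal DFA: 4 states


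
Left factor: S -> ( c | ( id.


Common prefix: '('
Factored: S -> ( S', S' -> c | id


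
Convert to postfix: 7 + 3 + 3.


Left to right (same or higher precedence on left)
Postfix: 7 3 + 3 +


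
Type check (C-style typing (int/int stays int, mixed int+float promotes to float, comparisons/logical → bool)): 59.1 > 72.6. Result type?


Operand types: float > float
Rule: comparison yields bool
Result type: bool
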